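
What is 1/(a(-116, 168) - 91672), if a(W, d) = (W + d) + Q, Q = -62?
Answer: -1/91682 ≈ -1.0907e-5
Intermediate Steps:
a(W, d) = -62 + W + d (a(W, d) = (W + d) - 62 = -62 + W + d)
1/(a(-116, 168) - 91672) = 1/((-62 - 116 + 168) - 91672) = 1/(-10 - 91672) = 1/(-91682) = -1/91682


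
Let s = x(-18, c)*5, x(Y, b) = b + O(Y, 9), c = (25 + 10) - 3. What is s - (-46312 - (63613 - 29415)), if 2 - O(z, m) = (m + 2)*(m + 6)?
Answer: 79855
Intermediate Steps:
O(z, m) = 2 - (2 + m)*(6 + m) (O(z, m) = 2 - (m + 2)*(m + 6) = 2 - (2 + m)*(6 + m))
c = 32 (c = 35 - 3 = 32)
x(Y, b) = -163 + b (x(Y, b) = b + (-10 - 1*9² - 8*9) = b + (-10 - 1*81 - 72) = b + (-10 - 81 - 72) = b - 163 = -163 + b)
s = -655 (s = (-163 + 32)*5 = -131*5 = -655)
s - (-46312 - (63613 - 29415)) = -655 - (-46312 - (63613 - 29415)) = -655 - (-46312 - 1*34198) = -655 - (-46312 - 34198) = -655 - 1*(-80510) = -655 + 80510 = 79855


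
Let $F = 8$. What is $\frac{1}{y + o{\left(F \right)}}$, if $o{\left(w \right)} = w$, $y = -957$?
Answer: $- \frac{1}{949} \approx -0.0010537$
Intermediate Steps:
$\frac{1}{y + o{\left(F \right)}} = \frac{1}{-957 + 8} = \frac{1}{-949} = - \frac{1}{949}$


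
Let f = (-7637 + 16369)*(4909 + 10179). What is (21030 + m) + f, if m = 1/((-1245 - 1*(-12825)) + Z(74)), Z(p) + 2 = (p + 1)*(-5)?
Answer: 1476213103539/11203 ≈ 1.3177e+8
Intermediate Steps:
Z(p) = -7 - 5*p (Z(p) = -2 + (p + 1)*(-5) = -2 + (1 + p)*(-5) = -2 + (-5 - 5*p) = -7 - 5*p)
m = 1/11203 (m = 1/((-1245 - 1*(-12825)) + (-7 - 5*74)) = 1/((-1245 + 12825) + (-7 - 370)) = 1/(11580 - 377) = 1/11203 ≈ 8.9262e-5)
f = 131748416 (f = 8732*15088 = 131748416)
(21030 + m) + f = (21030 + 1/11203) + 131748416 = 235599091/11203 + 131748416 = 1476213103539/11203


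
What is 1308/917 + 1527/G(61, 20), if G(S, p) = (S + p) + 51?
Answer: 524305/40348 ≈ 12.995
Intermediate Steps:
G(S, p) = 51 + S + p
1308/917 + 1527/G(61, 20) = 1308/917 + 1527/(51 + 61 + 20) = 1308*(1/917) + 1527/132 = 1308/917 + 1527*(1/132) = 1308/917 + 509/44 = 524305/40348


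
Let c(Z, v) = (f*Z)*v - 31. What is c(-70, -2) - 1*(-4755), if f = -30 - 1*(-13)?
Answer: 2344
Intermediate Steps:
f = -17 (f = -30 + 13 = -17)
c(Z, v) = -31 - 17*Z*v (c(Z, v) = (-17*Z)*v - 31 = -17*Z*v - 31 = -31 - 17*Z*v)
c(-70, -2) - 1*(-4755) = (-31 - 17*(-70)*(-2)) - 1*(-4755) = (-31 - 2380) + 4755 = -2411 + 4755 = 2344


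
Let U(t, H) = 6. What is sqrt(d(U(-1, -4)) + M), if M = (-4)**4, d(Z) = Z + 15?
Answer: sqrt(277) ≈ 16.643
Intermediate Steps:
d(Z) = 15 + Z
M = 256
sqrt(d(U(-1, -4)) + M) = sqrt((15 + 6) + 256) = sqrt(21 + 256) = sqrt(277)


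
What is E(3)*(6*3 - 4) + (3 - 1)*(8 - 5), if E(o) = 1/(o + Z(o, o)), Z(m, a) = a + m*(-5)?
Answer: 40/9 ≈ 4.4444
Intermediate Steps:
Z(m, a) = a - 5*m
E(o) = -1/(3*o) (E(o) = 1/(o + (o - 5*o)) = 1/(o - 4*o) = 1/(-3*o) = -1/(3*o))
E(3)*(6*3 - 4) + (3 - 1)*(8 - 5) = (-⅓/3)*(6*3 - 4) + (3 - 1)*(8 - 5) = (-⅓*⅓)*(18 - 4) + 2*3 = -⅑*14 + 6 = -14/9 + 6 = 40/9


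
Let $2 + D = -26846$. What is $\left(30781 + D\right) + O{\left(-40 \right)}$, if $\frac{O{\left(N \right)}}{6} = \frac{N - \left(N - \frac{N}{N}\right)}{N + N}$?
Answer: $\frac{157317}{40} \approx 3932.9$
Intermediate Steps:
$D = -26848$ ($D = -2 - 26846 = -26848$)
$O{\left(N \right)} = \frac{3}{N}$ ($O{\left(N \right)} = 6 \frac{N - \left(N - \frac{N}{N}\right)}{N + N} = 6 \frac{N - \left(-1 + N\right)}{2 N} = 6 \cdot 1 \frac{1}{2 N} = 6 \frac{1}{2 N} = \frac{3}{N}$)
$\left(30781 + D\right) + O{\left(-40 \right)} = \left(30781 - 26848\right) + \frac{3}{-40} = 3933 + 3 \left(- \frac{1}{40}\right) = 3933 - \frac{3}{40} = \frac{157317}{40}$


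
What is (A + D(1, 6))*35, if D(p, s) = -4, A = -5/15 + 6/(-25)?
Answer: -2401/15 ≈ -160.07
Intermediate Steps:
A = -43/75 (A = -5*1/15 + 6*(-1/25) = -⅓ - 6/25 = -43/75 ≈ -0.57333)
(A + D(1, 6))*35 = (-43/75 - 4)*35 = -343/75*35 = -2401/15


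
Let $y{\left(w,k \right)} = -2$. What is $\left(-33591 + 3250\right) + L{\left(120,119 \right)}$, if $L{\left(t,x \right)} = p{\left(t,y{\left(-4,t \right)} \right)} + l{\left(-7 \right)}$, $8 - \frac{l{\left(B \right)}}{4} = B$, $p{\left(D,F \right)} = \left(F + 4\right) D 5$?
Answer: $-29081$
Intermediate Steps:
$p{\left(D,F \right)} = 5 D \left(4 + F\right)$ ($p{\left(D,F \right)} = \left(4 + F\right) 5 D = 5 D \left(4 + F\right)$)
$l{\left(B \right)} = 32 - 4 B$
$L{\left(t,x \right)} = 60 + 10 t$ ($L{\left(t,x \right)} = 5 t \left(4 - 2\right) + \left(32 - -28\right) = 5 t 2 + \left(32 + 28\right) = 10 t + 60 = 60 + 10 t$)
$\left(-33591 + 3250\right) + L{\left(120,119 \right)} = \left(-33591 + 3250\right) + \left(60 + 10 \cdot 120\right) = -30341 + \left(60 + 1200\right) = -30341 + 1260 = -29081$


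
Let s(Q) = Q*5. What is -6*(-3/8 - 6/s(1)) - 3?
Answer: 129/20 ≈ 6.4500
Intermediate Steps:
s(Q) = 5*Q
-6*(-3/8 - 6/s(1)) - 3 = -6*(-3/8 - 6/(5*1)) - 3 = -6*(-3*⅛ - 6/5) - 3 = -6*(-3/8 - 6*⅕) - 3 = -6*(-3/8 - 6/5) - 3 = -6*(-63/40) - 3 = 189/20 - 3 = 129/20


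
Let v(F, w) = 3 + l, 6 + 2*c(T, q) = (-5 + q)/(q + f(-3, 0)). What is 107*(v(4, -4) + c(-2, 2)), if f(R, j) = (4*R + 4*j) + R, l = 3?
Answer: 8667/26 ≈ 333.35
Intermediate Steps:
f(R, j) = 4*j + 5*R
c(T, q) = -3 + (-5 + q)/(2*(-15 + q)) (c(T, q) = -3 + ((-5 + q)/(q + (4*0 + 5*(-3))))/2 = -3 + ((-5 + q)/(q + (0 - 15)))/2 = -3 + ((-5 + q)/(q - 15))/2 = -3 + ((-5 + q)/(-15 + q))/2 = -3 + (-5 + q)/(2*(-15 + q)))
v(F, w) = 6 (v(F, w) = 3 + 3 = 6)
107*(v(4, -4) + c(-2, 2)) = 107*(6 + 5*(17 - 1*2)/(2*(-15 + 2))) = 107*(6 + (5/2)*(17 - 2)/(-13)) = 107*(6 + (5/2)*(-1/13)*15) = 107*(6 - 75/26) = 107*(81/26) = 8667/26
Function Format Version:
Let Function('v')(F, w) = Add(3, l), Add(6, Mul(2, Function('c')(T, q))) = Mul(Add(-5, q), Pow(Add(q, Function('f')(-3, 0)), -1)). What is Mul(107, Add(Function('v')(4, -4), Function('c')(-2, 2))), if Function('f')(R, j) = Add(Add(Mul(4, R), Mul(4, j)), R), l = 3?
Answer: Rational(8667, 26) ≈ 333.35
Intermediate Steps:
Function('f')(R, j) = Add(Mul(4, j), Mul(5, R))
Function('c')(T, q) = Add(-3, Mul(Rational(1, 2), Pow(Add(-15, q), -1), Add(-5, q))) (Function('c')(T, q) = Add(-3, Mul(Rational(1, 2), Mul(Add(-5, q), Pow(Add(q, Add(Mul(4, 0), Mul(5, -3))), -1)))) = Add(-3, Mul(Rational(1, 2), Mul(Add(-5, q), Pow(Add(q, Add(0, -15)), -1)))) = Add(-3, Mul(Rational(1, 2), Mul(Add(-5, q), Pow(Add(q, -15), -1)))) = Add(-3, Mul(Rational(1, 2), Mul(Add(-5, q), Pow(Add(-15, q), -1)))) = Add(-3, Mul(Rational(1, 2), Mul(Pow(Add(-15, q), -1), Add(-5, q)))) = Add(-3, Mul(Rational(1, 2), Pow(Add(-15, q), -1), Add(-5, q))))
Function('v')(F, w) = 6 (Function('v')(F, w) = Add(3, 3) = 6)
Mul(107, Add(Function('v')(4, -4), Function('c')(-2, 2))) = Mul(107, Add(6, Mul(Rational(5, 2), Pow(Add(-15, 2), -1), Add(17, Mul(-1, 2))))) = Mul(107, Add(6, Mul(Rational(5, 2), Pow(-13, -1), Add(17, -2)))) = Mul(107, Add(6, Mul(Rational(5, 2), Rational(-1, 13), 15))) = Mul(107, Add(6, Rational(-75, 26))) = Mul(107, Rational(81, 26)) = Rational(8667, 26)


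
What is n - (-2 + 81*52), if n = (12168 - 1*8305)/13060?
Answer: -54978737/13060 ≈ -4209.7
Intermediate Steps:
n = 3863/13060 (n = (12168 - 8305)*(1/13060) = 3863*(1/13060) = 3863/13060 ≈ 0.29579)
n - (-2 + 81*52) = 3863/13060 - (-2 + 81*52) = 3863/13060 - (-2 + 4212) = 3863/13060 - 1*4210 = 3863/13060 - 4210 = -54978737/13060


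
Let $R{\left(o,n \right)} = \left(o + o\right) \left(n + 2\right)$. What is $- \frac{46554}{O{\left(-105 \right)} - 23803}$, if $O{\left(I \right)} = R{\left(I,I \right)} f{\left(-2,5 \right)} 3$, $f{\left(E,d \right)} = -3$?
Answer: $\frac{46554}{218473} \approx 0.21309$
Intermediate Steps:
$R{\left(o,n \right)} = 2 o \left(2 + n\right)$
$O{\left(I \right)} = - 18 I \left(2 + I\right)$ ($O{\left(I \right)} = 2 I \left(2 + I\right) \left(-3\right) 3 = - 6 I \left(2 + I\right) 3 = - 18 I \left(2 + I\right)$)
$- \frac{46554}{O{\left(-105 \right)} - 23803} = - \frac{46554}{\left(-18\right) \left(-105\right) \left(2 - 105\right) - 23803} = - \frac{46554}{\left(-18\right) \left(-105\right) \left(-103\right) - 23803} = - \frac{46554}{-194670 - 23803} = - \frac{46554}{-218473} = \left(-46554\right) \left(- \frac{1}{218473}\right) = \frac{46554}{218473}$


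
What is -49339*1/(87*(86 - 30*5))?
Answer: 49339/5568 ≈ 8.8612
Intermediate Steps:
-49339*1/(87*(86 - 30*5)) = -49339*1/(87*(86 - 150)) = -49339/(87*(-64)) = -49339/(-5568) = -49339*(-1/5568) = 49339/5568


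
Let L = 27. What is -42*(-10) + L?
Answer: 447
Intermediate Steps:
-42*(-10) + L = -42*(-10) + 27 = 420 + 27 = 447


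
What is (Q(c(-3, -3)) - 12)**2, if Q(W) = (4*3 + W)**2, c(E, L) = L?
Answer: 4761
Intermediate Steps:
Q(W) = (12 + W)**2
(Q(c(-3, -3)) - 12)**2 = ((12 - 3)**2 - 12)**2 = (9**2 - 12)**2 = (81 - 12)**2 = 69**2 = 4761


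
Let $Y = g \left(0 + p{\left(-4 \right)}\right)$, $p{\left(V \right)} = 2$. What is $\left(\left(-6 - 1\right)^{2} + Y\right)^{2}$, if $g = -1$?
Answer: $2209$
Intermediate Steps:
$Y = -2$ ($Y = - (0 + 2) = \left(-1\right) 2 = -2$)
$\left(\left(-6 - 1\right)^{2} + Y\right)^{2} = \left(\left(-6 - 1\right)^{2} - 2\right)^{2} = \left(\left(-7\right)^{2} - 2\right)^{2} = \left(49 - 2\right)^{2} = 47^{2} = 2209$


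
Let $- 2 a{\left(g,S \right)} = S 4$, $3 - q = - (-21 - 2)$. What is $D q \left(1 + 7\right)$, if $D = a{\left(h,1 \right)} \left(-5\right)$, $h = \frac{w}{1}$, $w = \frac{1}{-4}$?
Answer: $-1600$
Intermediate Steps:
$w = - \frac{1}{4} \approx -0.25$
$h = - \frac{1}{4}$ ($h = - \frac{1}{4 \cdot 1} = \left(- \frac{1}{4}\right) 1 = - \frac{1}{4} \approx -0.25$)
$q = -20$ ($q = 3 - - (-21 - 2) = 3 - \left(-1\right) \left(-23\right) = 3 - 23 = -20$)
$a{\left(g,S \right)} = - 2 S$ ($a{\left(g,S \right)} = - \frac{S 4}{2} = - \frac{4 S}{2} = - 2 S$)
$D = 10$ ($D = \left(-2\right) 1 \left(-5\right) = \left(-2\right) \left(-5\right) = 10$)
$D q \left(1 + 7\right) = 10 \left(-20\right) \left(1 + 7\right) = \left(-200\right) 8 = -1600$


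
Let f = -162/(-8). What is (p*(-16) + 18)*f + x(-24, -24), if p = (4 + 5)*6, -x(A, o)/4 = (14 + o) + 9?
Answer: -34255/2 ≈ -17128.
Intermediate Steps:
x(A, o) = -92 - 4*o (x(A, o) = -4*((14 + o) + 9) = -4*(23 + o) = -92 - 4*o)
p = 54 (p = 9*6 = 54)
f = 81/4 (f = -162*(-1/8) = 81/4 ≈ 20.250)
(p*(-16) + 18)*f + x(-24, -24) = (54*(-16) + 18)*(81/4) + (-92 - 4*(-24)) = (-864 + 18)*(81/4) + (-92 + 96) = -846*81/4 + 4 = -34263/2 + 4 = -34255/2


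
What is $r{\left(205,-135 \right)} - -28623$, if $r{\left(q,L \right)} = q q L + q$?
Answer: $-5644547$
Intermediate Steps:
$r{\left(q,L \right)} = q + L q^{2}$ ($r{\left(q,L \right)} = q^{2} L + q = L q^{2} + q = q + L q^{2}$)
$r{\left(205,-135 \right)} - -28623 = 205 \left(1 - 27675\right) - -28623 = 205 \left(1 - 27675\right) + 28623 = 205 \left(-27674\right) + 28623 = -5673170 + 28623 = -5644547$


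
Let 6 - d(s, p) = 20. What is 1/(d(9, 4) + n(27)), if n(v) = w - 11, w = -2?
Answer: -1/27 ≈ -0.037037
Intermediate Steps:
d(s, p) = -14 (d(s, p) = 6 - 1*20 = 6 - 20 = -14)
n(v) = -13 (n(v) = -2 - 11 = -13)
1/(d(9, 4) + n(27)) = 1/(-14 - 13) = 1/(-27) = -1/27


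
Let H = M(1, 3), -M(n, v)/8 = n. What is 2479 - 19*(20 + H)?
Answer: 2251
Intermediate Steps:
M(n, v) = -8*n
H = -8 (H = -8*1 = -8)
2479 - 19*(20 + H) = 2479 - 19*(20 - 8) = 2479 - 19*12 = 2479 - 228 = 2251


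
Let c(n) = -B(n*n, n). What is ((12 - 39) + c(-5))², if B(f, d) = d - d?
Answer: 729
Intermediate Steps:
B(f, d) = 0
c(n) = 0 (c(n) = -1*0 = 0)
((12 - 39) + c(-5))² = ((12 - 39) + 0)² = (-27 + 0)² = (-27)² = 729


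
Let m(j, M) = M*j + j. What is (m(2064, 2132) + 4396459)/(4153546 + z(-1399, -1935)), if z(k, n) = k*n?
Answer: 8798971/6860611 ≈ 1.2825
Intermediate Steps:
m(j, M) = j + M*j
(m(2064, 2132) + 4396459)/(4153546 + z(-1399, -1935)) = (2064*(1 + 2132) + 4396459)/(4153546 - 1399*(-1935)) = (2064*2133 + 4396459)/(4153546 + 2707065) = (4402512 + 4396459)/6860611 = 8798971*(1/6860611) = 8798971/6860611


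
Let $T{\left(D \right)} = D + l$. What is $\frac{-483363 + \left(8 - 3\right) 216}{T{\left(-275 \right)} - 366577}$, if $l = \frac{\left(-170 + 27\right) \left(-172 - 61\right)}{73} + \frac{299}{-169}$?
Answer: $\frac{457686567}{347711080} \approx 1.3163$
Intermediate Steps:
$l = \frac{431468}{949}$ ($l = \left(-143\right) \left(-233\right) \frac{1}{73} + 299 \left(- \frac{1}{169}\right) = 33319 \cdot \frac{1}{73} - \frac{23}{13} = \frac{33319}{73} - \frac{23}{13} = \frac{431468}{949} \approx 454.66$)
$T{\left(D \right)} = \frac{431468}{949} + D$ ($T{\left(D \right)} = D + \frac{431468}{949} = \frac{431468}{949} + D$)
$\frac{-483363 + \left(8 - 3\right) 216}{T{\left(-275 \right)} - 366577} = \frac{-483363 + \left(8 - 3\right) 216}{\left(\frac{431468}{949} - 275\right) - 366577} = \frac{-483363 + 5 \cdot 216}{\frac{170493}{949} - 366577} = \frac{-483363 + 1080}{- \frac{347711080}{949}} = \left(-482283\right) \left(- \frac{949}{347711080}\right) = \frac{457686567}{347711080}$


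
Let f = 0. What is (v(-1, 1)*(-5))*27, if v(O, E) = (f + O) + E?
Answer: 0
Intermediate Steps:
v(O, E) = E + O (v(O, E) = (0 + O) + E = O + E = E + O)
(v(-1, 1)*(-5))*27 = ((1 - 1)*(-5))*27 = (0*(-5))*27 = 0*27 = 0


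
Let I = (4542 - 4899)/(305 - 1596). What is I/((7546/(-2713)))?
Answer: -138363/1391698 ≈ -0.099420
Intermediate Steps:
I = 357/1291 (I = -357/(-1291) = -357*(-1/1291) = 357/1291 ≈ 0.27653)
I/((7546/(-2713))) = 357/(1291*((7546/(-2713)))) = 357/(1291*((7546*(-1/2713)))) = 357/(1291*(-7546/2713)) = (357/1291)*(-2713/7546) = -138363/1391698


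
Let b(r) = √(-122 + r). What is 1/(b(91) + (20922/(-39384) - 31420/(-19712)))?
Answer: 69498945878208/2101168484181265 - 65397110575104*I*√31/2101168484181265 ≈ 0.033076 - 0.17329*I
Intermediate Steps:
1/(b(91) + (20922/(-39384) - 31420/(-19712))) = 1/(√(-122 + 91) + (20922/(-39384) - 31420/(-19712))) = 1/(√(-31) + (20922*(-1/39384) - 31420*(-1/19712))) = 1/(I*√31 + (-3487/6564 + 7855/4928)) = 1/(I*√31 + 8594071/8086848) = 1/(8594071/8086848 + I*√31)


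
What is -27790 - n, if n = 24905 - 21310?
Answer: -31385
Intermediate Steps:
n = 3595
-27790 - n = -27790 - 1*3595 = -27790 - 3595 = -31385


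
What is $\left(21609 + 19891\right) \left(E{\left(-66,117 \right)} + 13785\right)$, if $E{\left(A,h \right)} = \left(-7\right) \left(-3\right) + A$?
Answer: $570210000$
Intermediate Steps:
$E{\left(A,h \right)} = 21 + A$
$\left(21609 + 19891\right) \left(E{\left(-66,117 \right)} + 13785\right) = \left(21609 + 19891\right) \left(\left(21 - 66\right) + 13785\right) = 41500 \left(-45 + 13785\right) = 41500 \cdot 13740 = 570210000$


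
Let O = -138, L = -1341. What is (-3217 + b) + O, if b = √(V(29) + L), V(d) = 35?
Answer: -3355 + I*√1306 ≈ -3355.0 + 36.139*I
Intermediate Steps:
b = I*√1306 (b = √(35 - 1341) = √(-1306) = I*√1306 ≈ 36.139*I)
(-3217 + b) + O = (-3217 + I*√1306) - 138 = -3355 + I*√1306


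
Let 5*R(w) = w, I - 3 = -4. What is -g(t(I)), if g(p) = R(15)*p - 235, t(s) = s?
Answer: 238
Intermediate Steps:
I = -1 (I = 3 - 4 = -1)
R(w) = w/5
g(p) = -235 + 3*p (g(p) = ((⅕)*15)*p - 235 = 3*p - 235 = -235 + 3*p)
-g(t(I)) = -(-235 + 3*(-1)) = -(-235 - 3) = -1*(-238) = 238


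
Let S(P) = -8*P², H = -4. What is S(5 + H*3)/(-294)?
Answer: 4/3 ≈ 1.3333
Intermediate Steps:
S(5 + H*3)/(-294) = -8*(5 - 4*3)²/(-294) = -8*(5 - 12)²*(-1/294) = -8*(-7)²*(-1/294) = -8*49*(-1/294) = -392*(-1/294) = 4/3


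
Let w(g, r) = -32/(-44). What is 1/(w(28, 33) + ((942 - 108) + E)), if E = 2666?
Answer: 11/38508 ≈ 0.00028565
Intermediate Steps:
w(g, r) = 8/11 (w(g, r) = -32*(-1/44) = 8/11)
1/(w(28, 33) + ((942 - 108) + E)) = 1/(8/11 + ((942 - 108) + 2666)) = 1/(8/11 + (834 + 2666)) = 1/(8/11 + 3500) = 1/(38508/11) = 11/38508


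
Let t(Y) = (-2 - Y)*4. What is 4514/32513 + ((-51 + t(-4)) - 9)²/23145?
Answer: 3153962/12336285 ≈ 0.25567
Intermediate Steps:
t(Y) = -8 - 4*Y
4514/32513 + ((-51 + t(-4)) - 9)²/23145 = 4514/32513 + ((-51 + (-8 - 4*(-4))) - 9)²/23145 = 4514*(1/32513) + ((-51 + (-8 + 16)) - 9)²*(1/23145) = 74/533 + ((-51 + 8) - 9)²*(1/23145) = 74/533 + (-43 - 9)²*(1/23145) = 74/533 + (-52)²*(1/23145) = 74/533 + 2704*(1/23145) = 74/533 + 2704/23145 = 3153962/12336285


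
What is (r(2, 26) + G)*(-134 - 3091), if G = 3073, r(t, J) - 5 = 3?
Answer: -9936225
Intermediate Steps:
r(t, J) = 8 (r(t, J) = 5 + 3 = 8)
(r(2, 26) + G)*(-134 - 3091) = (8 + 3073)*(-134 - 3091) = 3081*(-3225) = -9936225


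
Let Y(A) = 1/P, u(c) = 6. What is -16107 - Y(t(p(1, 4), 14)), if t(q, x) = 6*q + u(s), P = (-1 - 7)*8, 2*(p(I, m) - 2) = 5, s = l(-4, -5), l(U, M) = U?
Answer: -1030847/64 ≈ -16107.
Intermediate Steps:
s = -4
p(I, m) = 9/2 (p(I, m) = 2 + (½)*5 = 2 + 5/2 = 9/2)
P = -64 (P = -8*8 = -64)
t(q, x) = 6 + 6*q (t(q, x) = 6*q + 6 = 6 + 6*q)
Y(A) = -1/64 (Y(A) = 1/(-64) = -1/64)
-16107 - Y(t(p(1, 4), 14)) = -16107 - 1*(-1/64) = -16107 + 1/64 = -1030847/64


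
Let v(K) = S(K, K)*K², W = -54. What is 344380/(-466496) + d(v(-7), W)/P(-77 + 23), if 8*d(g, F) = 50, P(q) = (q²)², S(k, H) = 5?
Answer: -183017469355/247915100736 ≈ -0.73823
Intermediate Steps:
P(q) = q⁴
v(K) = 5*K²
d(g, F) = 25/4 (d(g, F) = (⅛)*50 = 25/4)
344380/(-466496) + d(v(-7), W)/P(-77 + 23) = 344380/(-466496) + 25/(4*((-77 + 23)⁴)) = 344380*(-1/466496) + 25/(4*((-54)⁴)) = -86095/116624 + (25/4)/8503056 = -86095/116624 + (25/4)*(1/8503056) = -86095/116624 + 25/34012224 = -183017469355/247915100736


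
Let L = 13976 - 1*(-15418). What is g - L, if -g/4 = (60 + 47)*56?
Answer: -53362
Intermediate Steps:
g = -23968 (g = -4*(60 + 47)*56 = -428*56 = -4*5992 = -23968)
L = 29394 (L = 13976 + 15418 = 29394)
g - L = -23968 - 1*29394 = -23968 - 29394 = -53362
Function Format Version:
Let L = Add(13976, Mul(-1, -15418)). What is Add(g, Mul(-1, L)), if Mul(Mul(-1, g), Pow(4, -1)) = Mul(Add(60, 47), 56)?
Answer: -53362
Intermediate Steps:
g = -23968 (g = Mul(-4, Mul(Add(60, 47), 56)) = Mul(-4, Mul(107, 56)) = Mul(-4, 5992) = -23968)
L = 29394 (L = Add(13976, 15418) = 29394)
Add(g, Mul(-1, L)) = Add(-23968, Mul(-1, 29394)) = Add(-23968, -29394) = -53362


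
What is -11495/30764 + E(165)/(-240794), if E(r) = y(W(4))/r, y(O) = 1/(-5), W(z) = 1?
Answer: -1141769884493/3055711979100 ≈ -0.37365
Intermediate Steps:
y(O) = -1/5
E(r) = -1/(5*r)
-11495/30764 + E(165)/(-240794) = -11495/30764 - 1/5/165/(-240794) = -11495*1/30764 - 1/5*1/165*(-1/240794) = -11495/30764 - 1/825*(-1/240794) = -11495/30764 + 1/198655050 = -1141769884493/3055711979100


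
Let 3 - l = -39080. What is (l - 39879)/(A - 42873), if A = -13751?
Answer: 199/14156 ≈ 0.014058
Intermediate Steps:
l = 39083 (l = 3 - 1*(-39080) = 3 + 39080 = 39083)
(l - 39879)/(A - 42873) = (39083 - 39879)/(-13751 - 42873) = -796/(-56624) = -796*(-1/56624) = 199/14156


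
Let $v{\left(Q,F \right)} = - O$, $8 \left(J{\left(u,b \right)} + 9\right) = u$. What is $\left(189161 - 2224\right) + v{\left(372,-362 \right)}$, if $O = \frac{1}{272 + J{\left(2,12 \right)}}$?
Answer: $\frac{196844657}{1053} \approx 1.8694 \cdot 10^{5}$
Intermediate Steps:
$J{\left(u,b \right)} = -9 + \frac{u}{8}$
$O = \frac{4}{1053}$ ($O = \frac{1}{272 + \left(-9 + \frac{1}{8} \cdot 2\right)} = \frac{1}{272 + \left(-9 + \frac{1}{4}\right)} = \frac{1}{272 - \frac{35}{4}} = \frac{1}{\frac{1053}{4}} = \frac{4}{1053} \approx 0.0037987$)
$v{\left(Q,F \right)} = - \frac{4}{1053}$ ($v{\left(Q,F \right)} = \left(-1\right) \frac{4}{1053} = - \frac{4}{1053}$)
$\left(189161 - 2224\right) + v{\left(372,-362 \right)} = \left(189161 - 2224\right) - \frac{4}{1053} = 186937 - \frac{4}{1053} = \frac{196844657}{1053}$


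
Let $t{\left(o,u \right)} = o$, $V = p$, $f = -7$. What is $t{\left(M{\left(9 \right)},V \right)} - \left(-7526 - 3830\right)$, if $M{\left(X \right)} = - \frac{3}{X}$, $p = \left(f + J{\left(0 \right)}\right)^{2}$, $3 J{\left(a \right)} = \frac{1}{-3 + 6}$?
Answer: $\frac{34067}{3} \approx 11356.0$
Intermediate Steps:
$J{\left(a \right)} = \frac{1}{9}$ ($J{\left(a \right)} = \frac{1}{3 \left(-3 + 6\right)} = \frac{1}{3 \cdot 3} = \frac{1}{3} \cdot \frac{1}{3} = \frac{1}{9}$)
$p = \frac{3844}{81}$ ($p = \left(-7 + \frac{1}{9}\right)^{2} = \left(- \frac{62}{9}\right)^{2} = \frac{3844}{81} \approx 47.457$)
$V = \frac{3844}{81} \approx 47.457$
$t{\left(M{\left(9 \right)},V \right)} - \left(-7526 - 3830\right) = - \frac{3}{9} - \left(-7526 - 3830\right) = \left(-3\right) \frac{1}{9} - -11356 = - \frac{1}{3} + 11356 = \frac{34067}{3}$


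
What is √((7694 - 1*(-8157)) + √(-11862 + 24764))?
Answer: √(15851 + √12902) ≈ 126.35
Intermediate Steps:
√((7694 - 1*(-8157)) + √(-11862 + 24764)) = √((7694 + 8157) + √12902) = √(15851 + √12902)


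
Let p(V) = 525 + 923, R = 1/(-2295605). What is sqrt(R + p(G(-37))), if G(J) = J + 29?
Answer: sqrt(7630673751308595)/2295605 ≈ 38.053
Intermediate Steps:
R = -1/2295605 ≈ -4.3562e-7
G(J) = 29 + J
p(V) = 1448
sqrt(R + p(G(-37))) = sqrt(-1/2295605 + 1448) = sqrt(3324036039/2295605) = sqrt(7630673751308595)/2295605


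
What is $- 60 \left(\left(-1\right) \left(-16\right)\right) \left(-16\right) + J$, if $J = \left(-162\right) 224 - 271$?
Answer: $-21199$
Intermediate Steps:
$J = -36559$ ($J = -36288 - 271 = -36559$)
$- 60 \left(\left(-1\right) \left(-16\right)\right) \left(-16\right) + J = - 60 \left(\left(-1\right) \left(-16\right)\right) \left(-16\right) - 36559 = \left(-60\right) 16 \left(-16\right) - 36559 = \left(-960\right) \left(-16\right) - 36559 = 15360 - 36559 = -21199$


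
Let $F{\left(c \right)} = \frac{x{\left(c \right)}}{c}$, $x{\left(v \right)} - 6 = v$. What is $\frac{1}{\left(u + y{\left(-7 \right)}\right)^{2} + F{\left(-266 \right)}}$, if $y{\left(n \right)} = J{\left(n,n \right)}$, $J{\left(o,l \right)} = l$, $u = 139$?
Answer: $\frac{133}{2317522} \approx 5.7389 \cdot 10^{-5}$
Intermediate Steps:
$x{\left(v \right)} = 6 + v$
$F{\left(c \right)} = \frac{6 + c}{c}$
$y{\left(n \right)} = n$
$\frac{1}{\left(u + y{\left(-7 \right)}\right)^{2} + F{\left(-266 \right)}} = \frac{1}{\left(139 - 7\right)^{2} + \frac{6 - 266}{-266}} = \frac{1}{132^{2} - - \frac{130}{133}} = \frac{1}{17424 + \frac{130}{133}} = \frac{1}{\frac{2317522}{133}} = \frac{133}{2317522}$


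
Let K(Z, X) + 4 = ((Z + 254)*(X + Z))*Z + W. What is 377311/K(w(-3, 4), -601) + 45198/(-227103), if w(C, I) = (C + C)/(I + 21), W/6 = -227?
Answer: 437995766610431/41695825710034 ≈ 10.505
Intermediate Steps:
W = -1362 (W = 6*(-227) = -1362)
w(C, I) = 2*C/(21 + I) (w(C, I) = (2*C)/(21 + I) = 2*C/(21 + I))
K(Z, X) = -1366 + Z*(254 + Z)*(X + Z) (K(Z, X) = -4 + (((Z + 254)*(X + Z))*Z - 1362) = -4 + (((254 + Z)*(X + Z))*Z - 1362) = -4 + (Z*(254 + Z)*(X + Z) - 1362) = -4 + (-1362 + Z*(254 + Z)*(X + Z)) = -1366 + Z*(254 + Z)*(X + Z))
377311/K(w(-3, 4), -601) + 45198/(-227103) = 377311/(-1366 + (2*(-3)/(21 + 4))³ + 254*(2*(-3)/(21 + 4))² - 601*36/(21 + 4)² + 254*(-601)*(2*(-3)/(21 + 4))) + 45198/(-227103) = 377311/(-1366 + (2*(-3)/25)³ + 254*(2*(-3)/25)² - 601*(2*(-3)/25)² + 254*(-601)*(2*(-3)/25)) + 45198*(-1/227103) = 377311/(-1366 + (2*(-3)*(1/25))³ + 254*(2*(-3)*(1/25))² - 601*(2*(-3)*(1/25))² + 254*(-601)*(2*(-3)*(1/25))) - 15066/75701 = 377311/(-1366 + (-6/25)³ + 254*(-6/25)² - 601*(-6/25)² + 254*(-601)*(-6/25)) - 15066/75701 = 377311/(-1366 - 216/15625 + 254*(36/625) - 601*36/625 + 915924/25) - 15066/75701 = 377311/(-1366 - 216/15625 + 9144/625 - 21636/625 + 915924/25) - 15066/75701 = 377311/(550796234/15625) - 15066/75701 = 377311*(15625/550796234) - 15066/75701 = 5895484375/550796234 - 15066/75701 = 437995766610431/41695825710034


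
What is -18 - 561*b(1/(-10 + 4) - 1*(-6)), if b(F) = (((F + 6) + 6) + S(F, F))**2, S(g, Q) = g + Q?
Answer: -1952913/4 ≈ -4.8823e+5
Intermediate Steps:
S(g, Q) = Q + g
b(F) = (12 + 3*F)**2 (b(F) = (((F + 6) + 6) + (F + F))**2 = (((6 + F) + 6) + 2*F)**2 = ((12 + F) + 2*F)**2 = (12 + 3*F)**2)
-18 - 561*b(1/(-10 + 4) - 1*(-6)) = -18 - 5049*(4 + (1/(-10 + 4) - 1*(-6)))**2 = -18 - 5049*(4 + (1/(-6) + 6))**2 = -18 - 5049*(4 + (-1/6 + 6))**2 = -18 - 5049*(4 + 35/6)**2 = -18 - 5049*(59/6)**2 = -18 - 5049*3481/36 = -18 - 561*3481/4 = -18 - 1952841/4 = -1952913/4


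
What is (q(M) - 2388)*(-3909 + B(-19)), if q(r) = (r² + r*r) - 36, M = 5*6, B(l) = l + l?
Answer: 2462928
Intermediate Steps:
B(l) = 2*l
M = 30
q(r) = -36 + 2*r² (q(r) = (r² + r²) - 36 = 2*r² - 36 = -36 + 2*r²)
(q(M) - 2388)*(-3909 + B(-19)) = ((-36 + 2*30²) - 2388)*(-3909 + 2*(-19)) = ((-36 + 2*900) - 2388)*(-3909 - 38) = ((-36 + 1800) - 2388)*(-3947) = (1764 - 2388)*(-3947) = -624*(-3947) = 2462928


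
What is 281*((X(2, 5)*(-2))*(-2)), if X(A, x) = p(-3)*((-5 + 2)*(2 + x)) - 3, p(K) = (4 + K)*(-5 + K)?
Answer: 185460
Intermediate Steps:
p(K) = (-5 + K)*(4 + K)
X(A, x) = 45 + 24*x (X(A, x) = (-20 + (-3)**2 - 1*(-3))*((-5 + 2)*(2 + x)) - 3 = (-20 + 9 + 3)*(-3*(2 + x)) - 3 = -8*(-6 - 3*x) - 3 = (48 + 24*x) - 3 = 45 + 24*x)
281*((X(2, 5)*(-2))*(-2)) = 281*(((45 + 24*5)*(-2))*(-2)) = 281*(((45 + 120)*(-2))*(-2)) = 281*((165*(-2))*(-2)) = 281*(-330*(-2)) = 281*660 = 185460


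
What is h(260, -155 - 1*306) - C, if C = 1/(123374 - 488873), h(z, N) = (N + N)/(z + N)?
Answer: 112330093/24488433 ≈ 4.5871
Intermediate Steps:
h(z, N) = 2*N/(N + z) (h(z, N) = (2*N)/(N + z) = 2*N/(N + z))
C = -1/365499 (C = 1/(-365499) = -1/365499 ≈ -2.7360e-6)
h(260, -155 - 1*306) - C = 2*(-155 - 1*306)/((-155 - 1*306) + 260) - 1*(-1/365499) = 2*(-155 - 306)/((-155 - 306) + 260) + 1/365499 = 2*(-461)/(-461 + 260) + 1/365499 = 2*(-461)/(-201) + 1/365499 = 2*(-461)*(-1/201) + 1/365499 = 922/201 + 1/365499 = 112330093/24488433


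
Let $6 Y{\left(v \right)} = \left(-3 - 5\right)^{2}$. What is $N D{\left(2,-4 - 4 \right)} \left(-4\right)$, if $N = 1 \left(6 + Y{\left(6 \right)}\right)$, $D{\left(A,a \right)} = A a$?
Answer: $\frac{3200}{3} \approx 1066.7$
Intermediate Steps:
$Y{\left(v \right)} = \frac{32}{3}$ ($Y{\left(v \right)} = \frac{\left(-3 - 5\right)^{2}}{6} = \frac{\left(-8\right)^{2}}{6} = \frac{1}{6} \cdot 64 = \frac{32}{3}$)
$N = \frac{50}{3}$ ($N = 1 \left(6 + \frac{32}{3}\right) = 1 \cdot \frac{50}{3} = \frac{50}{3} \approx 16.667$)
$N D{\left(2,-4 - 4 \right)} \left(-4\right) = \frac{50 \cdot 2 \left(-4 - 4\right)}{3} \left(-4\right) = \frac{50 \cdot 2 \left(-8\right)}{3} \left(-4\right) = \frac{50}{3} \left(-16\right) \left(-4\right) = \left(- \frac{800}{3}\right) \left(-4\right) = \frac{3200}{3}$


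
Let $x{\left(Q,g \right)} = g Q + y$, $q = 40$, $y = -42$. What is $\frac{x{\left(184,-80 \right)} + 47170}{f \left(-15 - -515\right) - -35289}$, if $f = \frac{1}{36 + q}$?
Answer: $\frac{76969}{83827} \approx 0.91819$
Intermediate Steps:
$f = \frac{1}{76}$ ($f = \frac{1}{36 + 40} = \frac{1}{76} \approx 0.013158$)
$x{\left(Q,g \right)} = -42 + Q g$ ($x{\left(Q,g \right)} = g Q - 42 = Q g - 42 = -42 + Q g$)
$\frac{x{\left(184,-80 \right)} + 47170}{f \left(-15 - -515\right) - -35289} = \frac{\left(-42 + 184 \left(-80\right)\right) + 47170}{\frac{-15 - -515}{76} - -35289} = \frac{\left(-42 - 14720\right) + 47170}{\frac{-15 + 515}{76} + 35289} = \frac{-14762 + 47170}{\frac{1}{76} \cdot 500 + 35289} = \frac{32408}{\frac{125}{19} + 35289} = \frac{32408}{\frac{670616}{19}} = 32408 \cdot \frac{19}{670616} = \frac{76969}{83827}$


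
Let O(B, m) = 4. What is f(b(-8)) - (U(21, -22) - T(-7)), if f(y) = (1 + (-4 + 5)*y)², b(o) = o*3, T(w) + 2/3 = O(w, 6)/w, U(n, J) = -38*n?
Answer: 27841/21 ≈ 1325.8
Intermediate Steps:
T(w) = -⅔ + 4/w
b(o) = 3*o
f(y) = (1 + y)² (f(y) = (1 + 1*y)² = (1 + y)²)
f(b(-8)) - (U(21, -22) - T(-7)) = (1 + 3*(-8))² - (-38*21 - (-⅔ + 4/(-7))) = (1 - 24)² - (-798 - (-⅔ + 4*(-⅐))) = (-23)² - (-798 - (-⅔ - 4/7)) = 529 - (-798 - 1*(-26/21)) = 529 - (-798 + 26/21) = 529 - 1*(-16732/21) = 529 + 16732/21 = 27841/21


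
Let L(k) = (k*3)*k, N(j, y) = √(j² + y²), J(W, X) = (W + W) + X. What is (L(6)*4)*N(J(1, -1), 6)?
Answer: 432*√37 ≈ 2627.8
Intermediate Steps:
J(W, X) = X + 2*W (J(W, X) = 2*W + X = X + 2*W)
L(k) = 3*k² (L(k) = (3*k)*k = 3*k²)
(L(6)*4)*N(J(1, -1), 6) = ((3*6²)*4)*√((-1 + 2*1)² + 6²) = ((3*36)*4)*√((-1 + 2)² + 36) = (108*4)*√(1² + 36) = 432*√(1 + 36) = 432*√37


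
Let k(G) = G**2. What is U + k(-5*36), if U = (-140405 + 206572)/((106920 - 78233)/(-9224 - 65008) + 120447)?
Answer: 289693085459544/8940993017 ≈ 32401.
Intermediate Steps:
U = 4911708744/8940993017 (U = 66167/(28687/(-74232) + 120447) = 66167/(28687*(-1/74232) + 120447) = 66167/(-28687/74232 + 120447) = 66167/(8940993017/74232) = 66167*(74232/8940993017) = 4911708744/8940993017 ≈ 0.54935)
U + k(-5*36) = 4911708744/8940993017 + (-5*36)**2 = 4911708744/8940993017 + (-180)**2 = 4911708744/8940993017 + 32400 = 289693085459544/8940993017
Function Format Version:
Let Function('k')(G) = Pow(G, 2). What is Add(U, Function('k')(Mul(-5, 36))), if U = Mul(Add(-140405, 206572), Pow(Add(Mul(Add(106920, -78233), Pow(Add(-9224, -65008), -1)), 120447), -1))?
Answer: Rational(289693085459544, 8940993017) ≈ 32401.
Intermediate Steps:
U = Rational(4911708744, 8940993017) (U = Mul(66167, Pow(Add(Mul(28687, Pow(-74232, -1)), 120447), -1)) = Mul(66167, Pow(Add(Mul(28687, Rational(-1, 74232)), 120447), -1)) = Mul(66167, Pow(Add(Rational(-28687, 74232), 120447), -1)) = Mul(66167, Pow(Rational(8940993017, 74232), -1)) = Mul(66167, Rational(74232, 8940993017)) = Rational(4911708744, 8940993017) ≈ 0.54935)
Add(U, Function('k')(Mul(-5, 36))) = Add(Rational(4911708744, 8940993017), Pow(Mul(-5, 36), 2)) = Add(Rational(4911708744, 8940993017), Pow(-180, 2)) = Add(Rational(4911708744, 8940993017), 32400) = Rational(289693085459544, 8940993017)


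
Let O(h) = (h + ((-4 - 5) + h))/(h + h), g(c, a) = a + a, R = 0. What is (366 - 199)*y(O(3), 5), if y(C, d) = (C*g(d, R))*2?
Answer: 0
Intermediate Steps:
g(c, a) = 2*a
O(h) = (-9 + 2*h)/(2*h) (O(h) = (h + (-9 + h))/((2*h)) = (-9 + 2*h)*(1/(2*h)) = (-9 + 2*h)/(2*h))
y(C, d) = 0 (y(C, d) = (C*(2*0))*2 = (C*0)*2 = 0*2 = 0)
(366 - 199)*y(O(3), 5) = (366 - 199)*0 = 167*0 = 0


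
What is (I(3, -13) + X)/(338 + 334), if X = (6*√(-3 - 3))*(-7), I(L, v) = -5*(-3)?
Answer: 5/224 - I*√6/16 ≈ 0.022321 - 0.15309*I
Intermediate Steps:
I(L, v) = 15
X = -42*I*√6 (X = (6*√(-6))*(-7) = (6*(I*√6))*(-7) = (6*I*√6)*(-7) = -42*I*√6 ≈ -102.88*I)
(I(3, -13) + X)/(338 + 334) = (15 - 42*I*√6)/(338 + 334) = (15 - 42*I*√6)/672 = (15 - 42*I*√6)*(1/672) = 5/224 - I*√6/16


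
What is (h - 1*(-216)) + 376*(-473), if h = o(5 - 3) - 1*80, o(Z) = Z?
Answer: -177710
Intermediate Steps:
h = -78 (h = (5 - 3) - 1*80 = 2 - 80 = -78)
(h - 1*(-216)) + 376*(-473) = (-78 - 1*(-216)) + 376*(-473) = (-78 + 216) - 177848 = 138 - 177848 = -177710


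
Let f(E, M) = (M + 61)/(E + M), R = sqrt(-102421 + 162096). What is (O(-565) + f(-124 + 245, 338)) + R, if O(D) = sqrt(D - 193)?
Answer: 133/153 + 5*sqrt(2387) + I*sqrt(758) ≈ 245.15 + 27.532*I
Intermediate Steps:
O(D) = sqrt(-193 + D)
R = 5*sqrt(2387) (R = sqrt(59675) = 5*sqrt(2387) ≈ 244.28)
f(E, M) = (61 + M)/(E + M)
(O(-565) + f(-124 + 245, 338)) + R = (sqrt(-193 - 565) + (61 + 338)/((-124 + 245) + 338)) + 5*sqrt(2387) = (sqrt(-758) + 399/(121 + 338)) + 5*sqrt(2387) = (I*sqrt(758) + 399/459) + 5*sqrt(2387) = (I*sqrt(758) + (1/459)*399) + 5*sqrt(2387) = (I*sqrt(758) + 133/153) + 5*sqrt(2387) = (133/153 + I*sqrt(758)) + 5*sqrt(2387) = 133/153 + 5*sqrt(2387) + I*sqrt(758)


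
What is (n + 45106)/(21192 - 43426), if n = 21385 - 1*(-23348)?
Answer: -89839/22234 ≈ -4.0406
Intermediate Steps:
n = 44733 (n = 21385 + 23348 = 44733)
(n + 45106)/(21192 - 43426) = (44733 + 45106)/(21192 - 43426) = 89839/(-22234) = 89839*(-1/22234) = -89839/22234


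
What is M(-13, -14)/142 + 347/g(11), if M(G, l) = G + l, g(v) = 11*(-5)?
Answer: -50759/7810 ≈ -6.4992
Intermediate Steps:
g(v) = -55
M(-13, -14)/142 + 347/g(11) = (-13 - 14)/142 + 347/(-55) = -27*1/142 + 347*(-1/55) = -27/142 - 347/55 = -50759/7810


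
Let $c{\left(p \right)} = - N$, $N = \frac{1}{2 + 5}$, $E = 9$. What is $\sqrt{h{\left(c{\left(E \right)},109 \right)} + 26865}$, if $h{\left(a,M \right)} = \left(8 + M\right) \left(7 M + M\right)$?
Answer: $3 \sqrt{14321} \approx 359.01$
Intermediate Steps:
$N = \frac{1}{7} \approx 0.14286$
$c{\left(p \right)} = - \frac{1}{7}$ ($c{\left(p \right)} = \left(-1\right) \frac{1}{7} = - \frac{1}{7}$)
$h{\left(a,M \right)} = 8 M \left(8 + M\right)$ ($h{\left(a,M \right)} = \left(8 + M\right) 8 M = 8 M \left(8 + M\right)$)
$\sqrt{h{\left(c{\left(E \right)},109 \right)} + 26865} = \sqrt{8 \cdot 109 \left(8 + 109\right) + 26865} = \sqrt{8 \cdot 109 \cdot 117 + 26865} = \sqrt{102024 + 26865} = \sqrt{128889} = 3 \sqrt{14321}$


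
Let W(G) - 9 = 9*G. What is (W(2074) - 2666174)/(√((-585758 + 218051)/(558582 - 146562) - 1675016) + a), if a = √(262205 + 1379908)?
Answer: -60601252110/(206010*√20273 + I*√877628618334335) ≈ -1022.8 + 1033.0*I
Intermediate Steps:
W(G) = 9 + 9*G
a = 9*√20273 (a = √1642113 = 9*√20273 ≈ 1281.4)
(W(2074) - 2666174)/(√((-585758 + 218051)/(558582 - 146562) - 1675016) + a) = ((9 + 9*2074) - 2666174)/(√((-585758 + 218051)/(558582 - 146562) - 1675016) + 9*√20273) = ((9 + 18666) - 2666174)/(√(-367707/412020 - 1675016) + 9*√20273) = (18675 - 2666174)/(√(-367707*1/412020 - 1675016) + 9*√20273) = -2647499/(√(-122569/137340 - 1675016) + 9*√20273) = -2647499/(√(-230046820009/137340) + 9*√20273) = -2647499/(I*√877628618334335/22890 + 9*√20273) = -2647499/(9*√20273 + I*√877628618334335/22890)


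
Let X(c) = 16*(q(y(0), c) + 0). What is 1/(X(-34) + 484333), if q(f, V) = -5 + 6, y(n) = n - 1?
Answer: 1/484349 ≈ 2.0646e-6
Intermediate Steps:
y(n) = -1 + n
q(f, V) = 1
X(c) = 16 (X(c) = 16*(1 + 0) = 16*1 = 16)
1/(X(-34) + 484333) = 1/(16 + 484333) = 1/484349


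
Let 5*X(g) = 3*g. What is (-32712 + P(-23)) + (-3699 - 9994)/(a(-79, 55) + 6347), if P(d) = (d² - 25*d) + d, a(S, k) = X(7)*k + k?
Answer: -209822116/6633 ≈ -31633.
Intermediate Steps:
X(g) = 3*g/5 (X(g) = (3*g)/5 = 3*g/5)
a(S, k) = 26*k/5 (a(S, k) = ((⅗)*7)*k + k = 21*k/5 + k = 26*k/5)
P(d) = d² - 24*d
(-32712 + P(-23)) + (-3699 - 9994)/(a(-79, 55) + 6347) = (-32712 - 23*(-24 - 23)) + (-3699 - 9994)/((26/5)*55 + 6347) = (-32712 - 23*(-47)) - 13693/(286 + 6347) = (-32712 + 1081) - 13693/6633 = -31631 - 13693*1/6633 = -31631 - 13693/6633 = -209822116/6633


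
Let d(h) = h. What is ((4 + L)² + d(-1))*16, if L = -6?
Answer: 48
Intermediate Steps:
((4 + L)² + d(-1))*16 = ((4 - 6)² - 1)*16 = ((-2)² - 1)*16 = (4 - 1)*16 = 3*16 = 48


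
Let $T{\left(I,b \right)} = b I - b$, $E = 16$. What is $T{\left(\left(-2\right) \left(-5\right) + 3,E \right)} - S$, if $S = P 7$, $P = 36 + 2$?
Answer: $-74$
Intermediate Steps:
$T{\left(I,b \right)} = - b + I b$ ($T{\left(I,b \right)} = I b - b = - b + I b$)
$P = 38$
$S = 266$ ($S = 38 \cdot 7 = 266$)
$T{\left(\left(-2\right) \left(-5\right) + 3,E \right)} - S = 16 \left(-1 + \left(\left(-2\right) \left(-5\right) + 3\right)\right) - 266 = 16 \left(-1 + \left(10 + 3\right)\right) - 266 = 16 \left(-1 + 13\right) - 266 = 16 \cdot 12 - 266 = 192 - 266 = -74$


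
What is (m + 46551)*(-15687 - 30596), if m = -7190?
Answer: -1821745163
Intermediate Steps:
(m + 46551)*(-15687 - 30596) = (-7190 + 46551)*(-15687 - 30596) = 39361*(-46283) = -1821745163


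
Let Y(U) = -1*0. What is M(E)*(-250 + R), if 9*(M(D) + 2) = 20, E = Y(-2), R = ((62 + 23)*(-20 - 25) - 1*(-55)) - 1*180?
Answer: -2800/3 ≈ -933.33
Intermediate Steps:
R = -3950 (R = (85*(-45) + 55) - 180 = (-3825 + 55) - 180 = -3770 - 180 = -3950)
Y(U) = 0
E = 0
M(D) = 2/9 (M(D) = -2 + (⅑)*20 = -2 + 20/9 = 2/9)
M(E)*(-250 + R) = 2*(-250 - 3950)/9 = (2/9)*(-4200) = -2800/3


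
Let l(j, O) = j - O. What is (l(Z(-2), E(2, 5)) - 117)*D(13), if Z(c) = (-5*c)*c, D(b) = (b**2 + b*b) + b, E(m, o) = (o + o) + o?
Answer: -53352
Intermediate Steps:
E(m, o) = 3*o (E(m, o) = 2*o + o = 3*o)
D(b) = b + 2*b**2 (D(b) = (b**2 + b**2) + b = 2*b**2 + b = b + 2*b**2)
Z(c) = -5*c**2
(l(Z(-2), E(2, 5)) - 117)*D(13) = ((-5*(-2)**2 - 3*5) - 117)*(13*(1 + 2*13)) = ((-5*4 - 1*15) - 117)*(13*(1 + 26)) = ((-20 - 15) - 117)*(13*27) = (-35 - 117)*351 = -152*351 = -53352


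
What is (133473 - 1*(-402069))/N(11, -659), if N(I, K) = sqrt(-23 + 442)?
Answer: 535542*sqrt(419)/419 ≈ 26163.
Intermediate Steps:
N(I, K) = sqrt(419)
(133473 - 1*(-402069))/N(11, -659) = (133473 - 1*(-402069))/(sqrt(419)) = (133473 + 402069)*(sqrt(419)/419) = 535542*(sqrt(419)/419) = 535542*sqrt(419)/419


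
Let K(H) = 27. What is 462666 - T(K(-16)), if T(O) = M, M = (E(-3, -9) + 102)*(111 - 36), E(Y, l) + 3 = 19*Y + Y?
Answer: 459741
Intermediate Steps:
E(Y, l) = -3 + 20*Y (E(Y, l) = -3 + (19*Y + Y) = -3 + 20*Y)
M = 2925 (M = ((-3 + 20*(-3)) + 102)*(111 - 36) = ((-3 - 60) + 102)*75 = (-63 + 102)*75 = 39*75 = 2925)
T(O) = 2925
462666 - T(K(-16)) = 462666 - 1*2925 = 462666 - 2925 = 459741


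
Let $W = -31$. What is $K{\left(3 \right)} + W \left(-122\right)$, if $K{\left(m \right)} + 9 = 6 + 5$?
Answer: $3784$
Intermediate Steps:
$K{\left(m \right)} = 2$ ($K{\left(m \right)} = -9 + \left(6 + 5\right) = -9 + 11 = 2$)
$K{\left(3 \right)} + W \left(-122\right) = 2 - -3782 = 2 + 3782 = 3784$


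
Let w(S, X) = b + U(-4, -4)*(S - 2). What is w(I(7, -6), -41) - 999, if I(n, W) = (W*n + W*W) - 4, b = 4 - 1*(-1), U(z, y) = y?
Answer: -946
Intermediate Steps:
b = 5 (b = 4 + 1 = 5)
I(n, W) = -4 + W**2 + W*n (I(n, W) = (W*n + W**2) - 4 = (W**2 + W*n) - 4 = -4 + W**2 + W*n)
w(S, X) = 13 - 4*S (w(S, X) = 5 - 4*(S - 2) = 5 - 4*(-2 + S) = 5 + (8 - 4*S) = 13 - 4*S)
w(I(7, -6), -41) - 999 = (13 - 4*(-4 + (-6)**2 - 6*7)) - 999 = (13 - 4*(-4 + 36 - 42)) - 999 = (13 - 4*(-10)) - 999 = (13 + 40) - 999 = 53 - 999 = -946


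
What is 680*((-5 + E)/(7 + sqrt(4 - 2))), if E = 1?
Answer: -19040/47 + 2720*sqrt(2)/47 ≈ -323.26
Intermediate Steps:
680*((-5 + E)/(7 + sqrt(4 - 2))) = 680*((-5 + 1)/(7 + sqrt(4 - 2))) = 680*(-4/(7 + sqrt(2))) = -2720/(7 + sqrt(2))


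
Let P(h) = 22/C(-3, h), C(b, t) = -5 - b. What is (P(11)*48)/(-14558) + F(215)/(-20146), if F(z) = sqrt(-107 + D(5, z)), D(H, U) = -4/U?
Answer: 264/7279 - I*sqrt(4946935)/4331390 ≈ 0.036269 - 0.0005135*I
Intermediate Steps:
P(h) = -11 (P(h) = 22/(-5 - 1*(-3)) = 22/(-5 + 3) = 22/(-2) = 22*(-1/2) = -11)
F(z) = sqrt(-107 - 4/z)
(P(11)*48)/(-14558) + F(215)/(-20146) = -11*48/(-14558) + sqrt(-107 - 4/215)/(-20146) = -528*(-1/14558) + sqrt(-107 - 4*1/215)*(-1/20146) = 264/7279 + sqrt(-107 - 4/215)*(-1/20146) = 264/7279 + sqrt(-23009/215)*(-1/20146) = 264/7279 + (I*sqrt(4946935)/215)*(-1/20146) = 264/7279 - I*sqrt(4946935)/4331390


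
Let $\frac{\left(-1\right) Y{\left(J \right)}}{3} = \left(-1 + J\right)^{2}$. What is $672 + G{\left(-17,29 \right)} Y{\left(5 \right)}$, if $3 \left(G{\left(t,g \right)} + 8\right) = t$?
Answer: $1328$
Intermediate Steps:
$G{\left(t,g \right)} = -8 + \frac{t}{3}$
$Y{\left(J \right)} = - 3 \left(-1 + J\right)^{2}$
$672 + G{\left(-17,29 \right)} Y{\left(5 \right)} = 672 + \left(-8 + \frac{1}{3} \left(-17\right)\right) \left(- 3 \left(-1 + 5\right)^{2}\right) = 672 + \left(-8 - \frac{17}{3}\right) \left(- 3 \cdot 4^{2}\right) = 672 - \frac{41 \left(\left(-3\right) 16\right)}{3} = 672 - -656 = 672 + 656 = 1328$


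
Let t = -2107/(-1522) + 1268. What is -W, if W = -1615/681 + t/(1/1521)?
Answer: -2001168181373/1036482 ≈ -1.9307e+6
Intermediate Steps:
t = 1932003/1522 (t = -2107*(-1/1522) + 1268 = 2107/1522 + 1268 = 1932003/1522 ≈ 1269.4)
W = 2001168181373/1036482 (W = -1615/681 + 1932003/(1522*(1/1521)) = -1615*1/681 + 1932003/(1522*(1/1521)) = -1615/681 + (1932003/1522)*1521 = -1615/681 + 2938576563/1522 = 2001168181373/1036482 ≈ 1.9307e+6)
-W = -1*2001168181373/1036482 = -2001168181373/1036482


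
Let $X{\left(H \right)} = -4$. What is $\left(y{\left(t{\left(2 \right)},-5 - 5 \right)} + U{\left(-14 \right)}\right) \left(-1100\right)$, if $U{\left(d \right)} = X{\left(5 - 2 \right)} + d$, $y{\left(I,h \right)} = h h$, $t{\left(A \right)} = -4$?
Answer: $-90200$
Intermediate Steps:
$y{\left(I,h \right)} = h^{2}$
$U{\left(d \right)} = -4 + d$
$\left(y{\left(t{\left(2 \right)},-5 - 5 \right)} + U{\left(-14 \right)}\right) \left(-1100\right) = \left(\left(-5 - 5\right)^{2} - 18\right) \left(-1100\right) = \left(\left(-10\right)^{2} - 18\right) \left(-1100\right) = \left(100 - 18\right) \left(-1100\right) = 82 \left(-1100\right) = -90200$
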